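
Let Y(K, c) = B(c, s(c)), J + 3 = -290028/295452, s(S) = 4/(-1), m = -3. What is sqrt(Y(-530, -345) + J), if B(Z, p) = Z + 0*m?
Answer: I*sqrt(211550452017)/24621 ≈ 18.681*I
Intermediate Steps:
s(S) = -4 (s(S) = 4*(-1) = -4)
B(Z, p) = Z (B(Z, p) = Z + 0*(-3) = Z + 0 = Z)
J = -98032/24621 (J = -3 - 290028/295452 = -3 - 290028*1/295452 = -3 - 24169/24621 = -98032/24621 ≈ -3.9816)
Y(K, c) = c
sqrt(Y(-530, -345) + J) = sqrt(-345 - 98032/24621) = sqrt(-8592277/24621) = I*sqrt(211550452017)/24621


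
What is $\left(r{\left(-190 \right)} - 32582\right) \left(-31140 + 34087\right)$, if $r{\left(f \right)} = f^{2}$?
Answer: $10367546$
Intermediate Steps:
$\left(r{\left(-190 \right)} - 32582\right) \left(-31140 + 34087\right) = \left(\left(-190\right)^{2} - 32582\right) \left(-31140 + 34087\right) = \left(36100 - 32582\right) 2947 = 3518 \cdot 2947 = 10367546$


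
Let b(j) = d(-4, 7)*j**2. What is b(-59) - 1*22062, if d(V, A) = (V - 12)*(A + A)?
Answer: -801806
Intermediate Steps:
d(V, A) = 2*A*(-12 + V) (d(V, A) = (-12 + V)*(2*A) = 2*A*(-12 + V))
b(j) = -224*j**2 (b(j) = (2*7*(-12 - 4))*j**2 = (2*7*(-16))*j**2 = -224*j**2)
b(-59) - 1*22062 = -224*(-59)**2 - 1*22062 = -224*3481 - 22062 = -779744 - 22062 = -801806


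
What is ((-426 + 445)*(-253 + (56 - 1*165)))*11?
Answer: -75658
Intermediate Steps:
((-426 + 445)*(-253 + (56 - 1*165)))*11 = (19*(-253 + (56 - 165)))*11 = (19*(-253 - 109))*11 = (19*(-362))*11 = -6878*11 = -75658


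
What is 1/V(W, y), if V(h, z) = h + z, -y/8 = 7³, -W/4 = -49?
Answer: -1/2548 ≈ -0.00039246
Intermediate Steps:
W = 196 (W = -4*(-49) = 196)
y = -2744 (y = -8*7³ = -8*343 = -2744)
1/V(W, y) = 1/(196 - 2744) = 1/(-2548) = -1/2548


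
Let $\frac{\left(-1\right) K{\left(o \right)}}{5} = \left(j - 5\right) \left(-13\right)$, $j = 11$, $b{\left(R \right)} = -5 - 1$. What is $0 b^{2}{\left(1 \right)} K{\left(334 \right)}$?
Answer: $0$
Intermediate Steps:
$b{\left(R \right)} = -6$ ($b{\left(R \right)} = -5 - 1 = -6$)
$K{\left(o \right)} = 390$ ($K{\left(o \right)} = - 5 \left(11 - 5\right) \left(-13\right) = - 5 \cdot 6 \left(-13\right) = \left(-5\right) \left(-78\right) = 390$)
$0 b^{2}{\left(1 \right)} K{\left(334 \right)} = 0 \left(-6\right)^{2} \cdot 390 = 0 \cdot 36 \cdot 390 = 0 \cdot 390 = 0$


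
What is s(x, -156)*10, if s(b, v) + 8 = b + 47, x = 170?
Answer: 2090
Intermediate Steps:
s(b, v) = 39 + b (s(b, v) = -8 + (b + 47) = -8 + (47 + b) = 39 + b)
s(x, -156)*10 = (39 + 170)*10 = 209*10 = 2090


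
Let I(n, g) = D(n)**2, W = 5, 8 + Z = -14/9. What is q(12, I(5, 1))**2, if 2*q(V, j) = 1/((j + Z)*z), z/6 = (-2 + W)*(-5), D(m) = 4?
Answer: 1/1345600 ≈ 7.4316e-7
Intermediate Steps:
Z = -86/9 (Z = -8 - 14/9 = -86/9 ≈ -9.5556)
I(n, g) = 16 (I(n, g) = 4**2 = 16)
z = -90 (z = 6*((-2 + 5)*(-5)) = 6*(3*(-5)) = 6*(-15) = -90)
q(V, j) = -1/(180*(-86/9 + j)) (q(V, j) = (1/((j - 86/9)*(-90)))/2 = (-1/90/(-86/9 + j))/2 = (-1/(90*(-86/9 + j)))/2 = -1/(180*(-86/9 + j)))
q(12, I(5, 1))**2 = (-1/(-1720 + 180*16))**2 = (-1/(-1720 + 2880))**2 = (-1/1160)**2 = 1/1345600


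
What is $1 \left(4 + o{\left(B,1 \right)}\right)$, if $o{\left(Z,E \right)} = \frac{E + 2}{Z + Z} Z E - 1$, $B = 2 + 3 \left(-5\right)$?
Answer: $\frac{9}{2} \approx 4.5$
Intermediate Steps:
$B = -13$ ($B = 2 - 15 = -13$)
$o{\left(Z,E \right)} = -1 + E \left(1 + \frac{E}{2}\right)$ ($o{\left(Z,E \right)} = \frac{2 + E}{2 Z} Z E - 1 = \left(1 + \frac{E}{2}\right) E - 1 = E \left(1 + \frac{E}{2}\right) - 1 = -1 + E \left(1 + \frac{E}{2}\right)$)
$1 \left(4 + o{\left(B,1 \right)}\right) = 1 \left(4 + \left(-1 + 1 + \frac{1^{2}}{2}\right)\right) = 1 \left(4 + \left(-1 + 1 + \frac{1}{2} \cdot 1\right)\right) = 1 \left(4 + \left(-1 + 1 + \frac{1}{2}\right)\right) = 1 \left(4 + \frac{1}{2}\right) = 1 \cdot \frac{9}{2} = \frac{9}{2}$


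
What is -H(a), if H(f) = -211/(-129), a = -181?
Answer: -211/129 ≈ -1.6357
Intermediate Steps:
H(f) = 211/129 (H(f) = -211*(-1/129) = 211/129)
-H(a) = -1*211/129 = -211/129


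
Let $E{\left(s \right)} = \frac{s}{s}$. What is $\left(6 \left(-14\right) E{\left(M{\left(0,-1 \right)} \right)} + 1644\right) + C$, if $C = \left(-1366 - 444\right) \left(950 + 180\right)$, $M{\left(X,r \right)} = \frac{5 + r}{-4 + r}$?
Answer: $-2043740$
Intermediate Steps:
$M{\left(X,r \right)} = \frac{5 + r}{-4 + r}$
$E{\left(s \right)} = 1$
$C = -2045300$ ($C = \left(-1810\right) 1130 = -2045300$)
$\left(6 \left(-14\right) E{\left(M{\left(0,-1 \right)} \right)} + 1644\right) + C = \left(6 \left(-14\right) 1 + 1644\right) - 2045300 = \left(\left(-84\right) 1 + 1644\right) - 2045300 = \left(-84 + 1644\right) - 2045300 = 1560 - 2045300 = -2043740$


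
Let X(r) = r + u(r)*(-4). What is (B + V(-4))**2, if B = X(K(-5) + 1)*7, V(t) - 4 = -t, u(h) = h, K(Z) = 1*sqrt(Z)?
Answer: -2036 + 546*I*sqrt(5) ≈ -2036.0 + 1220.9*I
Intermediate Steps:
K(Z) = sqrt(Z)
V(t) = 4 - t
X(r) = -3*r (X(r) = r + r*(-4) = r - 4*r = -3*r)
B = -21 - 21*I*sqrt(5) (B = -3*(sqrt(-5) + 1)*7 = -3*(I*sqrt(5) + 1)*7 = -3*(1 + I*sqrt(5))*7 = (-3 - 3*I*sqrt(5))*7 = -21 - 21*I*sqrt(5) ≈ -21.0 - 46.957*I)
(B + V(-4))**2 = ((-21 - 21*I*sqrt(5)) + (4 - 1*(-4)))**2 = ((-21 - 21*I*sqrt(5)) + (4 + 4))**2 = ((-21 - 21*I*sqrt(5)) + 8)**2 = (-13 - 21*I*sqrt(5))**2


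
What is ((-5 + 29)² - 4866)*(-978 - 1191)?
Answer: 9305010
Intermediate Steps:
((-5 + 29)² - 4866)*(-978 - 1191) = (24² - 4866)*(-2169) = (576 - 4866)*(-2169) = -4290*(-2169) = 9305010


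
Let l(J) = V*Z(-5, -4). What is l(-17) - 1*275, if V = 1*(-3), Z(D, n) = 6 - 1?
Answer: -290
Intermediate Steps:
Z(D, n) = 5
V = -3
l(J) = -15 (l(J) = -3*5 = -15)
l(-17) - 1*275 = -15 - 1*275 = -15 - 275 = -290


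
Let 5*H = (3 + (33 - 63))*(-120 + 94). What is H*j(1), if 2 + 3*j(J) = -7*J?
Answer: -2106/5 ≈ -421.20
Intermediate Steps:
j(J) = -⅔ - 7*J/3 (j(J) = -⅔ + (-7*J)/3 = -⅔ - 7*J/3)
H = 702/5 (H = ((3 + (33 - 63))*(-120 + 94))/5 = ((3 - 30)*(-26))/5 = (-27*(-26))/5 = (⅕)*702 = 702/5 ≈ 140.40)
H*j(1) = 702*(-⅔ - 7/3*1)/5 = 702*(-⅔ - 7/3)/5 = (702/5)*(-3) = -2106/5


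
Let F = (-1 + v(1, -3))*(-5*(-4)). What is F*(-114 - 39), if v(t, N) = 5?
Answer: -12240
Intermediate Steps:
F = 80 (F = (-1 + 5)*(-5*(-4)) = 4*20 = 80)
F*(-114 - 39) = 80*(-114 - 39) = 80*(-153) = -12240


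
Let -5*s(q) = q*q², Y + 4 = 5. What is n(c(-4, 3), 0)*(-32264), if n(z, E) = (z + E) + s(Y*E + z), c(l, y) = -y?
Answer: -387168/5 ≈ -77434.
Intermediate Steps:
Y = 1 (Y = -4 + 5 = 1)
s(q) = -q³/5 (s(q) = -q*q²/5 = -q³/5)
n(z, E) = E + z - (E + z)³/5 (n(z, E) = (z + E) - (1*E + z)³/5 = (E + z) - (E + z)³/5 = E + z - (E + z)³/5)
n(c(-4, 3), 0)*(-32264) = (0 - 1*3 - (0 - 1*3)³/5)*(-32264) = (0 - 3 - (0 - 3)³/5)*(-32264) = (0 - 3 - ⅕*(-3)³)*(-32264) = (0 - 3 - ⅕*(-27))*(-32264) = (0 - 3 + 27/5)*(-32264) = (12/5)*(-32264) = -387168/5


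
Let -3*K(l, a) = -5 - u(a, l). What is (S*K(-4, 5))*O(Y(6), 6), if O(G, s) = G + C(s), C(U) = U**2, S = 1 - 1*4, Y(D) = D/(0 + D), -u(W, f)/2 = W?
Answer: 185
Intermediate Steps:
u(W, f) = -2*W
Y(D) = 1 (Y(D) = D/D = 1)
S = -3 (S = 1 - 4 = -3)
O(G, s) = G + s**2
K(l, a) = 5/3 - 2*a/3 (K(l, a) = -(-5 - (-2)*a)/3 = -(-5 + 2*a)/3 = 5/3 - 2*a/3)
(S*K(-4, 5))*O(Y(6), 6) = (-3*(5/3 - 2/3*5))*(1 + 6**2) = (-3*(5/3 - 10/3))*(1 + 36) = -3*(-5/3)*37 = 5*37 = 185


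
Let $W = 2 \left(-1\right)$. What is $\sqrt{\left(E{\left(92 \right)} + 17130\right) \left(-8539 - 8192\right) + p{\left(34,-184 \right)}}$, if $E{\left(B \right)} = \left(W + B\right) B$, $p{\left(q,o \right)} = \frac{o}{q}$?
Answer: $\frac{i \sqrt{122863932754}}{17} \approx 20619.0 i$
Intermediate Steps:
$W = -2$
$E{\left(B \right)} = B \left(-2 + B\right)$ ($E{\left(B \right)} = \left(-2 + B\right) B = B \left(-2 + B\right)$)
$\sqrt{\left(E{\left(92 \right)} + 17130\right) \left(-8539 - 8192\right) + p{\left(34,-184 \right)}} = \sqrt{\left(92 \left(-2 + 92\right) + 17130\right) \left(-8539 - 8192\right) - \frac{184}{34}} = \sqrt{\left(92 \cdot 90 + 17130\right) \left(-16731\right) - \frac{92}{17}} = \sqrt{\left(8280 + 17130\right) \left(-16731\right) - \frac{92}{17}} = \sqrt{25410 \left(-16731\right) - \frac{92}{17}} = \sqrt{-425134710 - \frac{92}{17}} = \sqrt{- \frac{7227290162}{17}} = \frac{i \sqrt{122863932754}}{17}$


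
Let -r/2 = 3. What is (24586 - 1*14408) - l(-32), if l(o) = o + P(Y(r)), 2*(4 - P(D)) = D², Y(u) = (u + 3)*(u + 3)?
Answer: 20493/2 ≈ 10247.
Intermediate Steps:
r = -6 (r = -2*3 = -6)
Y(u) = (3 + u)² (Y(u) = (3 + u)*(3 + u) = (3 + u)²)
P(D) = 4 - D²/2
l(o) = -73/2 + o (l(o) = o + (4 - (3 - 6)⁴/2) = o + (4 - ((-3)²)²/2) = o + (4 - ½*9²) = o + (4 - ½*81) = o + (4 - 81/2) = o - 73/2 = -73/2 + o)
(24586 - 1*14408) - l(-32) = (24586 - 1*14408) - (-73/2 - 32) = (24586 - 14408) - 1*(-137/2) = 10178 + 137/2 = 20493/2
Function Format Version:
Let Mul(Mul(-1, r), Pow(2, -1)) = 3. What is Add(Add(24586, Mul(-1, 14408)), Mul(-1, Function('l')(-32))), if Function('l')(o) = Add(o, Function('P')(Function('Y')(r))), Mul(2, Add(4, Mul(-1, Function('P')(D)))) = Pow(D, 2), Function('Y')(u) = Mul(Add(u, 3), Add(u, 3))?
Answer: Rational(20493, 2) ≈ 10247.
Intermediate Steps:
r = -6 (r = Mul(-2, 3) = -6)
Function('Y')(u) = Pow(Add(3, u), 2) (Function('Y')(u) = Mul(Add(3, u), Add(3, u)) = Pow(Add(3, u), 2))
Function('P')(D) = Add(4, Mul(Rational(-1, 2), Pow(D, 2)))
Function('l')(o) = Add(Rational(-73, 2), o) (Function('l')(o) = Add(o, Add(4, Mul(Rational(-1, 2), Pow(Pow(Add(3, -6), 2), 2)))) = Add(o, Add(4, Mul(Rational(-1, 2), Pow(Pow(-3, 2), 2)))) = Add(o, Add(4, Mul(Rational(-1, 2), Pow(9, 2)))) = Add(o, Add(4, Mul(Rational(-1, 2), 81))) = Add(o, Add(4, Rational(-81, 2))) = Add(o, Rational(-73, 2)) = Add(Rational(-73, 2), o))
Add(Add(24586, Mul(-1, 14408)), Mul(-1, Function('l')(-32))) = Add(Add(24586, Mul(-1, 14408)), Mul(-1, Add(Rational(-73, 2), -32))) = Add(Add(24586, -14408), Mul(-1, Rational(-137, 2))) = Add(10178, Rational(137, 2)) = Rational(20493, 2)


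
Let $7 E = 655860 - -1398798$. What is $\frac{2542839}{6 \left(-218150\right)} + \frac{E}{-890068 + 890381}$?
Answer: $\frac{894590165317}{955933300} \approx 935.83$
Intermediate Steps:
$E = \frac{2054658}{7}$ ($E = \frac{655860 - -1398798}{7} = \frac{655860 + 1398798}{7} = \frac{1}{7} \cdot 2054658 = \frac{2054658}{7} \approx 2.9352 \cdot 10^{5}$)
$\frac{2542839}{6 \left(-218150\right)} + \frac{E}{-890068 + 890381} = \frac{2542839}{6 \left(-218150\right)} + \frac{2054658}{7 \left(-890068 + 890381\right)} = \frac{2542839}{-1308900} + \frac{2054658}{7 \cdot 313} = 2542839 \left(- \frac{1}{1308900}\right) + \frac{2054658}{7} \cdot \frac{1}{313} = - \frac{847613}{436300} + \frac{2054658}{2191} = \frac{894590165317}{955933300}$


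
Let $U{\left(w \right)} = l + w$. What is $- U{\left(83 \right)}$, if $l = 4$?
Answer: $-87$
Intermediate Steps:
$U{\left(w \right)} = 4 + w$
$- U{\left(83 \right)} = - (4 + 83) = \left(-1\right) 87 = -87$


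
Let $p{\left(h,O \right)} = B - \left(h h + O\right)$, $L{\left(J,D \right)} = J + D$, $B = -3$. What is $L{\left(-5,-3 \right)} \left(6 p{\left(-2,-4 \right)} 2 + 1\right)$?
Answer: $280$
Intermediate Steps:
$L{\left(J,D \right)} = D + J$
$p{\left(h,O \right)} = -3 - O - h^{2}$ ($p{\left(h,O \right)} = -3 - \left(h h + O\right) = -3 - \left(h^{2} + O\right) = -3 - \left(O + h^{2}\right) = -3 - O - h^{2}$)
$L{\left(-5,-3 \right)} \left(6 p{\left(-2,-4 \right)} 2 + 1\right) = \left(-3 - 5\right) \left(6 \left(-3 - -4 - \left(-2\right)^{2}\right) 2 + 1\right) = - 8 \left(6 \left(-3 + 4 - 4\right) 2 + 1\right) = - 8 \left(6 \left(-3\right) 2 + 1\right) = - 8 \left(\left(-18\right) 2 + 1\right) = - 8 \left(-36 + 1\right) = \left(-8\right) \left(-35\right) = 280$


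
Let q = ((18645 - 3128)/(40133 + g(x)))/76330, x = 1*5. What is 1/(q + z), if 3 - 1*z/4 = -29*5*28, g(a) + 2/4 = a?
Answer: 3063695375/49791177250017 ≈ 6.1531e-5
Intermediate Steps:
x = 5
g(a) = -½ + a
z = 16252 (z = 12 - 4*(-29*5)*28 = 12 - (-580)*28 = 12 - 4*(-4060) = 12 + 16240 = 16252)
q = 15517/3063695375 (q = ((18645 - 3128)/(40133 + (-½ + 5)))/76330 = (15517/(40133 + 9/2))*(1/76330) = (15517/(80275/2))*(1/76330) = (15517*(2/80275))*(1/76330) = (31034/80275)*(1/76330) = 15517/3063695375 ≈ 5.0648e-6)
1/(q + z) = 1/(15517/3063695375 + 16252) = 1/(49791177250017/3063695375) = 3063695375/49791177250017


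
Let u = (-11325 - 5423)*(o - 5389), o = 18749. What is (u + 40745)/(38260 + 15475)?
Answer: -44742507/10747 ≈ -4163.3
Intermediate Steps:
u = -223753280 (u = (-11325 - 5423)*(18749 - 5389) = -16748*13360 = -223753280)
(u + 40745)/(38260 + 15475) = (-223753280 + 40745)/(38260 + 15475) = -223712535/53735 = -223712535*1/53735 = -44742507/10747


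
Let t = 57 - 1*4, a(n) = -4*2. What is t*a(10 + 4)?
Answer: -424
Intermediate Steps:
a(n) = -8
t = 53 (t = 57 - 4 = 53)
t*a(10 + 4) = 53*(-8) = -424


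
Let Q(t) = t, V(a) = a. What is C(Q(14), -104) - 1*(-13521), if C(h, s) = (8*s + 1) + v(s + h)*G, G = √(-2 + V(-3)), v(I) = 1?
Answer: 12690 + I*√5 ≈ 12690.0 + 2.2361*I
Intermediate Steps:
G = I*√5 (G = √(-2 - 3) = √(-5) = I*√5 ≈ 2.2361*I)
C(h, s) = 1 + 8*s + I*√5 (C(h, s) = (8*s + 1) + 1*(I*√5) = (1 + 8*s) + I*√5 = 1 + 8*s + I*√5)
C(Q(14), -104) - 1*(-13521) = (1 + 8*(-104) + I*√5) - 1*(-13521) = (1 - 832 + I*√5) + 13521 = (-831 + I*√5) + 13521 = 12690 + I*√5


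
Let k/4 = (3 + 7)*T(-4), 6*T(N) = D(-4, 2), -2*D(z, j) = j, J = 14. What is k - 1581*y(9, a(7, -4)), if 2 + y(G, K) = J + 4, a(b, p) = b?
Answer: -75908/3 ≈ -25303.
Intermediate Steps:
D(z, j) = -j/2
T(N) = -⅙ (T(N) = (-½*2)/6 = (⅙)*(-1) = -⅙)
y(G, K) = 16 (y(G, K) = -2 + (14 + 4) = -2 + 18 = 16)
k = -20/3 (k = 4*((3 + 7)*(-⅙)) = 4*(10*(-⅙)) = 4*(-5/3) = -20/3 ≈ -6.6667)
k - 1581*y(9, a(7, -4)) = -20/3 - 1581*16 = -20/3 - 25296 = -75908/3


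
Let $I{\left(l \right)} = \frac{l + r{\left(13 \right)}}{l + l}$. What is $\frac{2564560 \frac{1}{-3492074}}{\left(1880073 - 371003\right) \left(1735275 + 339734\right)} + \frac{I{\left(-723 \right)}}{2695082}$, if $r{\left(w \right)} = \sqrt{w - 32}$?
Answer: $\frac{546741781767825639}{2947031594900169212195084} - \frac{i \sqrt{19}}{3897088572} \approx 1.8552 \cdot 10^{-7} - 1.1185 \cdot 10^{-9} i$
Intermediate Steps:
$r{\left(w \right)} = \sqrt{-32 + w}$
$I{\left(l \right)} = \frac{l + i \sqrt{19}}{2 l}$ ($I{\left(l \right)} = \frac{l + \sqrt{-32 + 13}}{l + l} = \frac{l + \sqrt{-19}}{2 l} = \left(l + i \sqrt{19}\right) \frac{1}{2 l} = \frac{l + i \sqrt{19}}{2 l}$)
$\frac{2564560 \frac{1}{-3492074}}{\left(1880073 - 371003\right) \left(1735275 + 339734\right)} + \frac{I{\left(-723 \right)}}{2695082} = \frac{2564560 \frac{1}{-3492074}}{\left(1880073 - 371003\right) \left(1735275 + 339734\right)} + \frac{\frac{1}{2} \frac{1}{-723} \left(-723 + i \sqrt{19}\right)}{2695082} = \frac{2564560 \left(- \frac{1}{3492074}\right)}{1509070 \cdot 2075009} + \frac{1}{2} \left(- \frac{1}{723}\right) \left(-723 + i \sqrt{19}\right) \frac{1}{2695082} = - \frac{1282280}{1746037 \cdot 3131333831630} + \left(\frac{1}{2} - \frac{i \sqrt{19}}{1446}\right) \frac{1}{2695082} = \left(- \frac{1282280}{1746037}\right) \frac{1}{3131333831630} + \left(\frac{1}{5390164} - \frac{i \sqrt{19}}{3897088572}\right) = - \frac{128228}{546742472937775031} + \left(\frac{1}{5390164} - \frac{i \sqrt{19}}{3897088572}\right) = \frac{546741781767825639}{2947031594900169212195084} - \frac{i \sqrt{19}}{3897088572}$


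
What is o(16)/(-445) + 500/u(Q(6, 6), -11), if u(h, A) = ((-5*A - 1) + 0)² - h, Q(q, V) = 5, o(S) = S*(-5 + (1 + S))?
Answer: -336412/1295395 ≈ -0.25970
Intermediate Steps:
o(S) = S*(-4 + S)
u(h, A) = (-1 - 5*A)² - h (u(h, A) = ((-1 - 5*A) + 0)² - h = (-1 - 5*A)² - h)
o(16)/(-445) + 500/u(Q(6, 6), -11) = (16*(-4 + 16))/(-445) + 500/((1 + 5*(-11))² - 1*5) = (16*12)*(-1/445) + 500/((1 - 55)² - 5) = 192*(-1/445) + 500/((-54)² - 5) = -192/445 + 500/(2916 - 5) = -192/445 + 500/2911 = -336412/1295395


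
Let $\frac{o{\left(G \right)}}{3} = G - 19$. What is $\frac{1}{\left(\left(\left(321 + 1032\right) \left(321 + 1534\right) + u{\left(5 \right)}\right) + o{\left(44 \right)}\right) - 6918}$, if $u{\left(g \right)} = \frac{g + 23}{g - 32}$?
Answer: $\frac{27}{67580216} \approx 3.9953 \cdot 10^{-7}$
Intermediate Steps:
$o{\left(G \right)} = -57 + 3 G$ ($o{\left(G \right)} = 3 \left(G - 19\right) = 3 \left(-19 + G\right) = -57 + 3 G$)
$u{\left(g \right)} = \frac{23 + g}{-32 + g}$
$\frac{1}{\left(\left(\left(321 + 1032\right) \left(321 + 1534\right) + u{\left(5 \right)}\right) + o{\left(44 \right)}\right) - 6918} = \frac{1}{\left(\left(\left(321 + 1032\right) \left(321 + 1534\right) + \frac{23 + 5}{-32 + 5}\right) + \left(-57 + 3 \cdot 44\right)\right) - 6918} = \frac{1}{\left(\left(1353 \cdot 1855 + \frac{1}{-27} \cdot 28\right) + \left(-57 + 132\right)\right) - 6918} = \frac{1}{\left(\left(2509815 - \frac{28}{27}\right) + 75\right) - 6918} = \frac{1}{\left(\frac{67764977}{27} + 75\right) - 6918} = \frac{1}{\frac{67767002}{27} - 6918} = \frac{1}{\frac{67580216}{27}} = \frac{27}{67580216}$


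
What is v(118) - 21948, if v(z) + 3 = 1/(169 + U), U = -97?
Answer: -1580471/72 ≈ -21951.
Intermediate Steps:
v(z) = -215/72 (v(z) = -3 + 1/(169 - 97) = -3 + 1/72 = -215/72)
v(118) - 21948 = -215/72 - 21948 = -1580471/72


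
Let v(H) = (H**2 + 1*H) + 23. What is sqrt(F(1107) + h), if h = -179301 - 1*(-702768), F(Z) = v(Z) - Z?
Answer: sqrt(1748939) ≈ 1322.5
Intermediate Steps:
v(H) = 23 + H + H**2 (v(H) = (H**2 + H) + 23 = (H + H**2) + 23 = 23 + H + H**2)
F(Z) = 23 + Z**2 (F(Z) = (23 + Z + Z**2) - Z = 23 + Z**2)
h = 523467 (h = -179301 + 702768 = 523467)
sqrt(F(1107) + h) = sqrt((23 + 1107**2) + 523467) = sqrt((23 + 1225449) + 523467) = sqrt(1225472 + 523467) = sqrt(1748939)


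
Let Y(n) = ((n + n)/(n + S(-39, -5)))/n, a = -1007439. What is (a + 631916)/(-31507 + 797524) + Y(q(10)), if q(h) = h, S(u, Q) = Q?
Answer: -345581/3830085 ≈ -0.090228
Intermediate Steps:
Y(n) = 2/(-5 + n) (Y(n) = ((n + n)/(n - 5))/n = ((2*n)/(-5 + n))/n = (2*n/(-5 + n))/n = 2/(-5 + n))
(a + 631916)/(-31507 + 797524) + Y(q(10)) = (-1007439 + 631916)/(-31507 + 797524) + 2/(-5 + 10) = -375523/766017 + 2/5 = -375523*1/766017 + 2*(⅕) = -375523/766017 + ⅖ = -345581/3830085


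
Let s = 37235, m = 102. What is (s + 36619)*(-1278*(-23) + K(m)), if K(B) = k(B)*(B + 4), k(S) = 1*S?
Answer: 2969373924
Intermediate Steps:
k(S) = S
K(B) = B*(4 + B) (K(B) = B*(B + 4) = B*(4 + B))
(s + 36619)*(-1278*(-23) + K(m)) = (37235 + 36619)*(-1278*(-23) + 102*(4 + 102)) = 73854*(29394 + 102*106) = 73854*(29394 + 10812) = 73854*40206 = 2969373924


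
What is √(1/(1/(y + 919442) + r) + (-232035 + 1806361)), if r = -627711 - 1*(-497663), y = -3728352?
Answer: 2*√52519148986913314440968021594/365293127681 ≈ 1254.7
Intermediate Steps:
r = -130048 (r = -627711 + 497663 = -130048)
√(1/(1/(y + 919442) + r) + (-232035 + 1806361)) = √(1/(1/(-3728352 + 919442) - 130048) + (-232035 + 1806361)) = √(1/(1/(-2808910) - 130048) + 1574326) = √(1/(-1/2808910 - 130048) + 1574326) = √(1/(-365293127681/2808910) + 1574326) = √(-2808910/365293127681 + 1574326) = √(575090468526709096/365293127681) = 2*√52519148986913314440968021594/365293127681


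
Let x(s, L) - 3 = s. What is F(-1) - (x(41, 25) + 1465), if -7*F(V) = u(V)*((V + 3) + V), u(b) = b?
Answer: -10562/7 ≈ -1508.9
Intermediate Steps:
x(s, L) = 3 + s
F(V) = -V*(3 + 2*V)/7 (F(V) = -V*((V + 3) + V)/7 = -V*((3 + V) + V)/7 = -V*(3 + 2*V)/7)
F(-1) - (x(41, 25) + 1465) = -⅐*(-1)*(3 + 2*(-1)) - ((3 + 41) + 1465) = -⅐*(-1)*(3 - 2) - (44 + 1465) = -⅐*(-1)*1 - 1*1509 = ⅐ - 1509 = -10562/7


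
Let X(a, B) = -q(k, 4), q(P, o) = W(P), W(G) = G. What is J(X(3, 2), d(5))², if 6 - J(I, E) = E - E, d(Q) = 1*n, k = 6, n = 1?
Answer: 36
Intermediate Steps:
q(P, o) = P
d(Q) = 1 (d(Q) = 1*1 = 1)
X(a, B) = -6 (X(a, B) = -1*6 = -6)
J(I, E) = 6 (J(I, E) = 6 - (E - E) = 6 - 1*0 = 6 + 0 = 6)
J(X(3, 2), d(5))² = 6² = 36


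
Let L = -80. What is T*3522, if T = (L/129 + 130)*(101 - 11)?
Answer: 1763465400/43 ≈ 4.1011e+7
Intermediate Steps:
T = 500700/43 (T = (-80/129 + 130)*(101 - 11) = (-80*1/129 + 130)*90 = (-80/129 + 130)*90 = (16690/129)*90 = 500700/43 ≈ 11644.)
T*3522 = (500700/43)*3522 = 1763465400/43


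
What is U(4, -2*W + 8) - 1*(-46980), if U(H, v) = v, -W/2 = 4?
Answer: 47004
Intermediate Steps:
W = -8 (W = -2*4 = -8)
U(4, -2*W + 8) - 1*(-46980) = (-2*(-8) + 8) - 1*(-46980) = (16 + 8) + 46980 = 24 + 46980 = 47004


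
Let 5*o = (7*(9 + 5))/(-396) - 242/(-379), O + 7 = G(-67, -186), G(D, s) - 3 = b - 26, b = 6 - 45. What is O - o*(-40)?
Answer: -2471569/37521 ≈ -65.872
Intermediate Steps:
b = -39
G(D, s) = -62 (G(D, s) = 3 + (-39 - 26) = 3 - 65 = -62)
O = -69 (O = -7 - 62 = -69)
o = 5869/75042 (o = ((7*(9 + 5))/(-396) - 242/(-379))/5 = ((7*14)*(-1/396) - 242*(-1/379))/5 = (98*(-1/396) + 242/379)/5 = (-49/198 + 242/379)/5 = (1/5)*(29345/75042) = 5869/75042 ≈ 0.078210)
O - o*(-40) = -69 - 5869*(-40)/75042 = -69 - 1*(-117380/37521) = -69 + 117380/37521 = -2471569/37521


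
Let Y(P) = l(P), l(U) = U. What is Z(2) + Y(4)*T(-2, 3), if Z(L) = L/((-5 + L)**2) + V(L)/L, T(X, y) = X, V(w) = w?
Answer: -61/9 ≈ -6.7778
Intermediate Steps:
Y(P) = P
Z(L) = 1 + L/(-5 + L)**2 (Z(L) = L/((-5 + L)**2) + L/L = L/(-5 + L)**2 + 1 = 1 + L/(-5 + L)**2)
Z(2) + Y(4)*T(-2, 3) = (1 + 2/(-5 + 2)**2) + 4*(-2) = (1 + 2/(-3)**2) - 8 = (1 + 2*(1/9)) - 8 = (1 + 2/9) - 8 = 11/9 - 8 = -61/9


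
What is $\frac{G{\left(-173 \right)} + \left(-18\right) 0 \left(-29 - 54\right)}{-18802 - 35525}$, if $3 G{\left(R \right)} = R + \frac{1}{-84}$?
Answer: $\frac{14533}{13690404} \approx 0.0010615$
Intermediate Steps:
$G{\left(R \right)} = - \frac{1}{252} + \frac{R}{3}$ ($G{\left(R \right)} = \frac{R + \frac{1}{-84}}{3} = \frac{R - \frac{1}{84}}{3} = \frac{- \frac{1}{84} + R}{3} = - \frac{1}{252} + \frac{R}{3}$)
$\frac{G{\left(-173 \right)} + \left(-18\right) 0 \left(-29 - 54\right)}{-18802 - 35525} = \frac{\left(- \frac{1}{252} + \frac{1}{3} \left(-173\right)\right) + \left(-18\right) 0 \left(-29 - 54\right)}{-18802 - 35525} = \frac{\left(- \frac{1}{252} - \frac{173}{3}\right) + 0 \left(-83\right)}{-54327} = \left(- \frac{14533}{252} + 0\right) \left(- \frac{1}{54327}\right) = \left(- \frac{14533}{252}\right) \left(- \frac{1}{54327}\right) = \frac{14533}{13690404}$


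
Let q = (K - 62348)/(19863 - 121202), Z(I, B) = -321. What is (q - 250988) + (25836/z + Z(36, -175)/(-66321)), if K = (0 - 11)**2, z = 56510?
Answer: -15887400117428792696/63299712468615 ≈ -2.5099e+5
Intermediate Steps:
K = 121 (K = (-11)**2 = 121)
q = 62227/101339 (q = (121 - 62348)/(19863 - 121202) = -62227/(-101339) = -62227*(-1/101339) = 62227/101339 ≈ 0.61405)
(q - 250988) + (25836/z + Z(36, -175)/(-66321)) = (62227/101339 - 250988) + (25836/56510 - 321/(-66321)) = -25434810705/101339 + (25836*(1/56510) - 321*(-1/66321)) = -25434810705/101339 + (12918/28255 + 107/22107) = -25434810705/101339 + 288601511/624633285 = -15887400117428792696/63299712468615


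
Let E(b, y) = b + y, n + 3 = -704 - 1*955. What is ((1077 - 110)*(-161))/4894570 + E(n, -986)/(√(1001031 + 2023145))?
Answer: -155687/4894570 - 662*√189011/189011 ≈ -1.5545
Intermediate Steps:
n = -1662 (n = -3 + (-704 - 1*955) = -3 + (-704 - 955) = -3 - 1659 = -1662)
((1077 - 110)*(-161))/4894570 + E(n, -986)/(√(1001031 + 2023145)) = ((1077 - 110)*(-161))/4894570 + (-1662 - 986)/(√(1001031 + 2023145)) = (967*(-161))*(1/4894570) - 2648*√189011/756044 = -155687*1/4894570 - 2648*√189011/756044 = -155687/4894570 - 662*√189011/189011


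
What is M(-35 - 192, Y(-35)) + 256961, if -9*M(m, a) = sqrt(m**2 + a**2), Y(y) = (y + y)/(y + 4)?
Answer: 256961 - sqrt(49524269)/279 ≈ 2.5694e+5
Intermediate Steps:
Y(y) = 2*y/(4 + y) (Y(y) = (2*y)/(4 + y) = 2*y/(4 + y))
M(m, a) = -sqrt(a**2 + m**2)/9 (M(m, a) = -sqrt(m**2 + a**2)/9 = -sqrt(a**2 + m**2)/9)
M(-35 - 192, Y(-35)) + 256961 = -sqrt((2*(-35)/(4 - 35))**2 + (-35 - 192)**2)/9 + 256961 = -sqrt((2*(-35)/(-31))**2 + (-227)**2)/9 + 256961 = -sqrt((2*(-35)*(-1/31))**2 + 51529)/9 + 256961 = -sqrt((70/31)**2 + 51529)/9 + 256961 = -sqrt(4900/961 + 51529)/9 + 256961 = -sqrt(49524269)/279 + 256961 = 256961 - sqrt(49524269)/279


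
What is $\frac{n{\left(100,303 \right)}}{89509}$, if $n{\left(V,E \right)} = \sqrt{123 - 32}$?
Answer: $\frac{\sqrt{91}}{89509} \approx 0.00010657$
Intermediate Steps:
$n{\left(V,E \right)} = \sqrt{91}$
$\frac{n{\left(100,303 \right)}}{89509} = \frac{\sqrt{91}}{89509}$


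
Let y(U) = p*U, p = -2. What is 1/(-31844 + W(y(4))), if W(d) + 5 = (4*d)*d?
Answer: -1/31593 ≈ -3.1653e-5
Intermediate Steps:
y(U) = -2*U
W(d) = -5 + 4*d² (W(d) = -5 + (4*d)*d = -5 + 4*d²)
1/(-31844 + W(y(4))) = 1/(-31844 + (-5 + 4*(-2*4)²)) = 1/(-31844 + (-5 + 4*(-8)²)) = 1/(-31844 + (-5 + 4*64)) = 1/(-31844 + (-5 + 256)) = 1/(-31844 + 251) = 1/(-31593) = -1/31593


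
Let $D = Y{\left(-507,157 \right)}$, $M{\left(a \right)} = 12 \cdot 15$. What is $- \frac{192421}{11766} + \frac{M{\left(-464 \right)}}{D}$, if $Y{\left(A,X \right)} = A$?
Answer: $- \frac{33225109}{1988454} \approx -16.709$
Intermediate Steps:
$M{\left(a \right)} = 180$
$D = -507$
$- \frac{192421}{11766} + \frac{M{\left(-464 \right)}}{D} = - \frac{192421}{11766} + \frac{180}{-507} = \left(-192421\right) \frac{1}{11766} + 180 \left(- \frac{1}{507}\right) = - \frac{192421}{11766} - \frac{60}{169} = - \frac{33225109}{1988454}$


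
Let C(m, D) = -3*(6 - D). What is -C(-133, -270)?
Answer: 828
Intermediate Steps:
C(m, D) = -18 + 3*D
-C(-133, -270) = -(-18 + 3*(-270)) = -(-18 - 810) = -1*(-828) = 828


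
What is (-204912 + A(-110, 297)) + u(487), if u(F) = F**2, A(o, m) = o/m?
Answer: 870929/27 ≈ 32257.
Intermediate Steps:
(-204912 + A(-110, 297)) + u(487) = (-204912 - 110/297) + 487**2 = (-204912 - 110*1/297) + 237169 = (-204912 - 10/27) + 237169 = -5532634/27 + 237169 = 870929/27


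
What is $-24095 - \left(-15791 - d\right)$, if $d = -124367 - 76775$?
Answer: $-209446$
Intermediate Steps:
$d = -201142$ ($d = -124367 - 76775 = -201142$)
$-24095 - \left(-15791 - d\right) = -24095 - \left(-15791 - -201142\right) = -24095 - \left(-15791 + 201142\right) = -24095 - 185351 = -209446$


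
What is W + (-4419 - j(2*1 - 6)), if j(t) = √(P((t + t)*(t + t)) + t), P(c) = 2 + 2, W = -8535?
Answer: -12954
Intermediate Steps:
P(c) = 4
j(t) = √(4 + t)
W + (-4419 - j(2*1 - 6)) = -8535 + (-4419 - √(4 + (2*1 - 6))) = -8535 + (-4419 - √(4 + (2 - 6))) = -8535 + (-4419 - √(4 - 4)) = -8535 + (-4419 - √0) = -8535 + (-4419 - 1*0) = -8535 + (-4419 + 0) = -8535 - 4419 = -12954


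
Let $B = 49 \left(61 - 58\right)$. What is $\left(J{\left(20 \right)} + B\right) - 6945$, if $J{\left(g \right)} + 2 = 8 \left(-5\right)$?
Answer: $-6840$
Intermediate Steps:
$J{\left(g \right)} = -42$ ($J{\left(g \right)} = -2 + 8 \left(-5\right) = -2 - 40 = -42$)
$B = 147$ ($B = 49 \cdot 3 = 147$)
$\left(J{\left(20 \right)} + B\right) - 6945 = \left(-42 + 147\right) - 6945 = 105 - 6945 = -6840$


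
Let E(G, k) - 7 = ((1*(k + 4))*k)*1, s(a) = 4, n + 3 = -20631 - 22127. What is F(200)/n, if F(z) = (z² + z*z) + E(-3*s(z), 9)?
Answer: -80124/42761 ≈ -1.8738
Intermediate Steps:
n = -42761 (n = -3 + (-20631 - 22127) = -3 - 42758 = -42761)
E(G, k) = 7 + k*(4 + k) (E(G, k) = 7 + ((1*(k + 4))*k)*1 = 7 + ((1*(4 + k))*k)*1 = 7 + ((4 + k)*k)*1 = 7 + (k*(4 + k))*1 = 7 + k*(4 + k))
F(z) = 124 + 2*z² (F(z) = (z² + z*z) + (7 + 9² + 4*9) = (z² + z²) + (7 + 81 + 36) = 2*z² + 124 = 124 + 2*z²)
F(200)/n = (124 + 2*200²)/(-42761) = (124 + 2*40000)*(-1/42761) = (124 + 80000)*(-1/42761) = 80124*(-1/42761) = -80124/42761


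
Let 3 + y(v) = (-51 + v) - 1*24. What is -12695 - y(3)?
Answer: -12620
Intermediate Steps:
y(v) = -78 + v (y(v) = -3 + ((-51 + v) - 1*24) = -3 + ((-51 + v) - 24) = -3 + (-75 + v) = -78 + v)
-12695 - y(3) = -12695 - (-78 + 3) = -12695 - 1*(-75) = -12695 + 75 = -12620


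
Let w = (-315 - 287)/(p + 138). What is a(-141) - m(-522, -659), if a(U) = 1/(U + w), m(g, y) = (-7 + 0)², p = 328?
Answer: -1624779/33154 ≈ -49.007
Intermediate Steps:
m(g, y) = 49 (m(g, y) = (-7)² = 49)
w = -301/233 (w = (-315 - 287)/(328 + 138) = -602/466 = -602*1/466 = -301/233 ≈ -1.2918)
a(U) = 1/(-301/233 + U) (a(U) = 1/(U - 301/233) = 1/(-301/233 + U))
a(-141) - m(-522, -659) = 233/(-301 + 233*(-141)) - 1*49 = 233/(-301 - 32853) - 49 = 233/(-33154) - 49 = 233*(-1/33154) - 49 = -233/33154 - 49 = -1624779/33154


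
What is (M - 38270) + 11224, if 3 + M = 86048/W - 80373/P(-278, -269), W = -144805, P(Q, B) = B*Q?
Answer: -292926487591791/10828807510 ≈ -27051.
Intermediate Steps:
M = -50559676331/10828807510 (M = -3 + (86048/(-144805) - 80373/((-269*(-278)))) = -3 + (86048*(-1/144805) - 80373/74782) = -3 + (-86048/144805 - 80373*1/74782) = -3 + (-86048/144805 - 80373/74782) = -3 - 18073253801/10828807510 = -50559676331/10828807510 ≈ -4.6690)
(M - 38270) + 11224 = (-50559676331/10828807510 - 38270) + 11224 = -414469023084031/10828807510 + 11224 = -292926487591791/10828807510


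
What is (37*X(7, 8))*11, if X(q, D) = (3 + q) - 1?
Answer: 3663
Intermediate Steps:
X(q, D) = 2 + q
(37*X(7, 8))*11 = (37*(2 + 7))*11 = (37*9)*11 = 333*11 = 3663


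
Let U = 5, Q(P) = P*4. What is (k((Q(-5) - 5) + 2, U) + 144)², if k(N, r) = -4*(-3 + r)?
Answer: 18496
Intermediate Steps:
Q(P) = 4*P
k(N, r) = 12 - 4*r
(k((Q(-5) - 5) + 2, U) + 144)² = ((12 - 4*5) + 144)² = ((12 - 20) + 144)² = (-8 + 144)² = 136² = 18496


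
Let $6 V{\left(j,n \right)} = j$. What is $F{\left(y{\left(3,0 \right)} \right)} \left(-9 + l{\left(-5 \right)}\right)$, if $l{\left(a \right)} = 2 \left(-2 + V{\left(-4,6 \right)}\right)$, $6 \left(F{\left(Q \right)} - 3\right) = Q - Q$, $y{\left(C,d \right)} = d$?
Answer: $-43$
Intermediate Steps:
$V{\left(j,n \right)} = \frac{j}{6}$
$F{\left(Q \right)} = 3$ ($F{\left(Q \right)} = 3 + \frac{Q - Q}{6} = 3 + \frac{1}{6} \cdot 0 = 3 + 0 = 3$)
$l{\left(a \right)} = - \frac{16}{3}$ ($l{\left(a \right)} = 2 \left(-2 + \frac{1}{6} \left(-4\right)\right) = 2 \left(-2 - \frac{2}{3}\right) = 2 \left(- \frac{8}{3}\right) = - \frac{16}{3}$)
$F{\left(y{\left(3,0 \right)} \right)} \left(-9 + l{\left(-5 \right)}\right) = 3 \left(-9 - \frac{16}{3}\right) = 3 \left(- \frac{43}{3}\right) = -43$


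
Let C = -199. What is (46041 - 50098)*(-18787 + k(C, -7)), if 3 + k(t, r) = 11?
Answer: 76186403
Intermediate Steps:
k(t, r) = 8 (k(t, r) = -3 + 11 = 8)
(46041 - 50098)*(-18787 + k(C, -7)) = (46041 - 50098)*(-18787 + 8) = -4057*(-18779) = 76186403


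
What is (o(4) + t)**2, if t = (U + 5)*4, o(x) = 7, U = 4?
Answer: 1849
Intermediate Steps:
t = 36 (t = (4 + 5)*4 = 9*4 = 36)
(o(4) + t)**2 = (7 + 36)**2 = 43**2 = 1849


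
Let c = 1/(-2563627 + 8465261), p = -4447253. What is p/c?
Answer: -26246059511402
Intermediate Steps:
c = 1/5901634 ≈ 1.6944e-7
p/c = -4447253/1/5901634 = -4447253*5901634 = -26246059511402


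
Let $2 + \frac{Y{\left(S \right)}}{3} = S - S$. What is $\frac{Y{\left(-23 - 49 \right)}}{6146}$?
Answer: $- \frac{3}{3073} \approx -0.00097624$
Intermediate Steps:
$Y{\left(S \right)} = -6$ ($Y{\left(S \right)} = -6 + 3 \left(S - S\right) = -6 + 3 \cdot 0 = -6 + 0 = -6$)
$\frac{Y{\left(-23 - 49 \right)}}{6146} = - \frac{6}{6146} = \left(-6\right) \frac{1}{6146} = - \frac{3}{3073}$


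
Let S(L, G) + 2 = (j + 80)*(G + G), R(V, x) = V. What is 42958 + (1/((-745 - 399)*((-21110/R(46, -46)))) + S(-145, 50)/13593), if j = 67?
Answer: 7051062498289279/164134387560 ≈ 42959.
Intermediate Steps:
S(L, G) = -2 + 294*G (S(L, G) = -2 + (67 + 80)*(G + G) = -2 + 147*(2*G) = -2 + 294*G)
42958 + (1/((-745 - 399)*((-21110/R(46, -46)))) + S(-145, 50)/13593) = 42958 + (1/((-745 - 399)*((-21110/46))) + (-2 + 294*50)/13593) = 42958 + (1/((-1144)*((-21110*1/46))) + (-2 + 14700)*(1/13593)) = 42958 + (-1/(1144*(-10555/23)) + 14698*(1/13593)) = 42958 + (-1/1144*(-23/10555) + 14698/13593) = 42958 + (23/12074920 + 14698/13593) = 42958 + 177477486799/164134387560 = 7051062498289279/164134387560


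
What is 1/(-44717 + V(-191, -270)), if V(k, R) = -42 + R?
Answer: -1/45029 ≈ -2.2208e-5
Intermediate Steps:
1/(-44717 + V(-191, -270)) = 1/(-44717 + (-42 - 270)) = 1/(-44717 - 312) = 1/(-45029) = -1/45029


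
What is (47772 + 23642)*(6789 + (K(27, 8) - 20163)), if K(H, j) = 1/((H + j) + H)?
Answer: -29607780209/31 ≈ -9.5509e+8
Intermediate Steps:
K(H, j) = 1/(j + 2*H)
(47772 + 23642)*(6789 + (K(27, 8) - 20163)) = (47772 + 23642)*(6789 + (1/(8 + 2*27) - 20163)) = 71414*(6789 + (1/(8 + 54) - 20163)) = 71414*(6789 + (1/62 - 20163)) = 71414*(6789 - 1250105/62) = 71414*(-829187/62) = -29607780209/31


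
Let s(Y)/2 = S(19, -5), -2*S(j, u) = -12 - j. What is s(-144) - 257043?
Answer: -257012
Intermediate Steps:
S(j, u) = 6 + j/2 (S(j, u) = -(-12 - j)/2 = 6 + j/2)
s(Y) = 31 (s(Y) = 2*(6 + (½)*19) = 2*(6 + 19/2) = 2*(31/2) = 31)
s(-144) - 257043 = 31 - 257043 = -257012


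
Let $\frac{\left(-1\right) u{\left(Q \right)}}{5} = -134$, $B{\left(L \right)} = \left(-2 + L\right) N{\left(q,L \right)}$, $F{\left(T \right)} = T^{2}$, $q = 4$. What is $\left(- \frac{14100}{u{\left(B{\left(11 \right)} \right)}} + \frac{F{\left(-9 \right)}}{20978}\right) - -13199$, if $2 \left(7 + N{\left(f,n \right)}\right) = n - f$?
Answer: $\frac{18521964121}{1405526} \approx 13178.0$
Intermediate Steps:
$N{\left(f,n \right)} = -7 + \frac{n}{2} - \frac{f}{2}$ ($N{\left(f,n \right)} = -7 + \frac{n - f}{2} = -7 - \left(\frac{f}{2} - \frac{n}{2}\right) = -7 + \frac{n}{2} - \frac{f}{2}$)
$B{\left(L \right)} = \left(-9 + \frac{L}{2}\right) \left(-2 + L\right)$ ($B{\left(L \right)} = \left(-2 + L\right) \left(-7 + \frac{L}{2} - 2\right) = \left(-2 + L\right) \left(-9 + \frac{L}{2}\right) = \left(-9 + \frac{L}{2}\right) \left(-2 + L\right)$)
$u{\left(Q \right)} = 670$ ($u{\left(Q \right)} = \left(-5\right) \left(-134\right) = 670$)
$\left(- \frac{14100}{u{\left(B{\left(11 \right)} \right)}} + \frac{F{\left(-9 \right)}}{20978}\right) - -13199 = \left(- \frac{14100}{670} + \frac{\left(-9\right)^{2}}{20978}\right) - -13199 = \left(\left(-14100\right) \frac{1}{670} + 81 \cdot \frac{1}{20978}\right) + 13199 = \left(- \frac{1410}{67} + \frac{81}{20978}\right) + 13199 = - \frac{29573553}{1405526} + 13199 = \frac{18521964121}{1405526}$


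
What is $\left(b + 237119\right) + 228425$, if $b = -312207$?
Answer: $153337$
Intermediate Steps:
$\left(b + 237119\right) + 228425 = \left(-312207 + 237119\right) + 228425 = -75088 + 228425 = 153337$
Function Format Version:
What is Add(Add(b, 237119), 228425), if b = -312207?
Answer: 153337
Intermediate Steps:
Add(Add(b, 237119), 228425) = Add(Add(-312207, 237119), 228425) = Add(-75088, 228425) = 153337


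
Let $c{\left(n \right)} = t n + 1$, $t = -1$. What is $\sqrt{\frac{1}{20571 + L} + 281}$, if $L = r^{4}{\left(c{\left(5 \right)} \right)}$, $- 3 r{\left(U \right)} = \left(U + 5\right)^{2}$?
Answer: $\frac{\sqrt{195041833598759}}{833126} \approx 16.763$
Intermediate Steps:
$c{\left(n \right)} = 1 - n$ ($c{\left(n \right)} = - n + 1 = 1 - n$)
$r{\left(U \right)} = - \frac{\left(5 + U\right)^{2}}{3}$ ($r{\left(U \right)} = - \frac{\left(U + 5\right)^{2}}{3} = - \frac{\left(5 + U\right)^{2}}{3}$)
$L = \frac{1}{81}$ ($L = \left(- \frac{\left(5 + \left(1 - 5\right)\right)^{2}}{3}\right)^{4} = \left(- \frac{\left(5 - 4\right)^{2}}{3}\right)^{4} = \left(- \frac{1^{2}}{3}\right)^{4} = \left(\left(- \frac{1}{3}\right) 1\right)^{4} = \left(- \frac{1}{3}\right)^{4} = \frac{1}{81} \approx 0.012346$)
$\sqrt{\frac{1}{20571 + L} + 281} = \sqrt{\frac{1}{20571 + \frac{1}{81}} + 281} = \sqrt{\frac{1}{\frac{1666252}{81}} + 281} = \sqrt{\frac{81}{1666252} + 281} = \sqrt{\frac{468216893}{1666252}} = \frac{\sqrt{195041833598759}}{833126}$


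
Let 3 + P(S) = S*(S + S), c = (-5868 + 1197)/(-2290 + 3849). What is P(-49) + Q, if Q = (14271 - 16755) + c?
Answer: 3604414/1559 ≈ 2312.0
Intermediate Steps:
c = -4671/1559 ≈ -2.9962
P(S) = -3 + 2*S² (P(S) = -3 + S*(S + S) = -3 + S*(2*S) = -3 + 2*S²)
Q = -3877227/1559 (Q = (14271 - 16755) - 4671/1559 = -2484 - 4671/1559 = -3877227/1559 ≈ -2487.0)
P(-49) + Q = (-3 + 2*(-49)²) - 3877227/1559 = (-3 + 2*2401) - 3877227/1559 = (-3 + 4802) - 3877227/1559 = 4799 - 3877227/1559 = 3604414/1559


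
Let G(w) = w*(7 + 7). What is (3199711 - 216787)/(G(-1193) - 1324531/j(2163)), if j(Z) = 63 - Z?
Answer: -6264140400/33749669 ≈ -185.61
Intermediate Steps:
G(w) = 14*w (G(w) = w*14 = 14*w)
(3199711 - 216787)/(G(-1193) - 1324531/j(2163)) = (3199711 - 216787)/(14*(-1193) - 1324531/(63 - 1*2163)) = 2982924/(-16702 - 1324531/(63 - 2163)) = 2982924/(-16702 - 1324531/(-2100)) = 2982924/(-16702 - 1324531*(-1/2100)) = 2982924/(-16702 + 1324531/2100) = 2982924/(-33749669/2100) = 2982924*(-2100/33749669) = -6264140400/33749669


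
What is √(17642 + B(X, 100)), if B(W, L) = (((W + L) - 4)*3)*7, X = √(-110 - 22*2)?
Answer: √(19658 + 21*I*√154) ≈ 140.21 + 0.9293*I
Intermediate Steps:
X = I*√154 (X = √(-110 - 44) = √(-154) = I*√154 ≈ 12.41*I)
B(W, L) = -84 + 21*L + 21*W (B(W, L) = (((L + W) - 4)*3)*7 = ((-4 + L + W)*3)*7 = (-12 + 3*L + 3*W)*7 = -84 + 21*L + 21*W)
√(17642 + B(X, 100)) = √(17642 + (-84 + 21*100 + 21*(I*√154))) = √(17642 + (-84 + 2100 + 21*I*√154)) = √(17642 + (2016 + 21*I*√154)) = √(19658 + 21*I*√154)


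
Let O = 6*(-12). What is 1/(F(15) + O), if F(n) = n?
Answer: -1/57 ≈ -0.017544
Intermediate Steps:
O = -72
1/(F(15) + O) = 1/(15 - 72) = 1/(-57) = -1/57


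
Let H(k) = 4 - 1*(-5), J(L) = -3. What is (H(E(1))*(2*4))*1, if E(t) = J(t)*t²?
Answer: 72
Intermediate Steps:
E(t) = -3*t²
H(k) = 9 (H(k) = 4 + 5 = 9)
(H(E(1))*(2*4))*1 = (9*(2*4))*1 = (9*8)*1 = 72*1 = 72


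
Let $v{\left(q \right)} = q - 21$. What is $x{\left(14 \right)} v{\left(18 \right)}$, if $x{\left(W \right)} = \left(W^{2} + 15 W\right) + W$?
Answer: $-1260$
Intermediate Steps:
$v{\left(q \right)} = -21 + q$
$x{\left(W \right)} = W^{2} + 16 W$
$x{\left(14 \right)} v{\left(18 \right)} = 14 \left(16 + 14\right) \left(-21 + 18\right) = 14 \cdot 30 \left(-3\right) = 420 \left(-3\right) = -1260$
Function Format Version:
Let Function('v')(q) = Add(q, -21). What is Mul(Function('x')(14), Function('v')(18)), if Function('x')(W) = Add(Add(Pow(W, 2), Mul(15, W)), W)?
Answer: -1260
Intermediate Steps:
Function('v')(q) = Add(-21, q)
Function('x')(W) = Add(Pow(W, 2), Mul(16, W))
Mul(Function('x')(14), Function('v')(18)) = Mul(Mul(14, Add(16, 14)), Add(-21, 18)) = Mul(Mul(14, 30), -3) = Mul(420, -3) = -1260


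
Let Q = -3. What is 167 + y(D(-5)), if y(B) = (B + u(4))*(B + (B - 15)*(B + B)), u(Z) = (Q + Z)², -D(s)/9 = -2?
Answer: 2561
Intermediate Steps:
D(s) = 18 (D(s) = -9*(-2) = 18)
u(Z) = (-3 + Z)²
y(B) = (1 + B)*(B + 2*B*(-15 + B)) (y(B) = (B + (-3 + 4)²)*(B + (B - 15)*(B + B)) = (B + 1²)*(B + (-15 + B)*(2*B)) = (B + 1)*(B + 2*B*(-15 + B)) = (1 + B)*(B + 2*B*(-15 + B)))
167 + y(D(-5)) = 167 + 18*(-29 - 27*18 + 2*18²) = 167 + 18*(-29 - 486 + 2*324) = 167 + 18*(-29 - 486 + 648) = 167 + 18*133 = 167 + 2394 = 2561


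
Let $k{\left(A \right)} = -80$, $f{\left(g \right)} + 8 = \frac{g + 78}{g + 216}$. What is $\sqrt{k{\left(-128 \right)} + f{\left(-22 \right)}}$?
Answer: $\frac{2 i \sqrt{206319}}{97} \approx 9.3654 i$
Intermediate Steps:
$f{\left(g \right)} = -8 + \frac{78 + g}{216 + g}$ ($f{\left(g \right)} = -8 + \frac{g + 78}{g + 216} = -8 + \frac{78 + g}{216 + g}$)
$\sqrt{k{\left(-128 \right)} + f{\left(-22 \right)}} = \sqrt{-80 + \frac{-1650 - -154}{216 - 22}} = \sqrt{-80 + \frac{-1650 + 154}{194}} = \sqrt{-80 + \frac{1}{194} \left(-1496\right)} = \sqrt{-80 - \frac{748}{97}} = \sqrt{- \frac{8508}{97}} = \frac{2 i \sqrt{206319}}{97}$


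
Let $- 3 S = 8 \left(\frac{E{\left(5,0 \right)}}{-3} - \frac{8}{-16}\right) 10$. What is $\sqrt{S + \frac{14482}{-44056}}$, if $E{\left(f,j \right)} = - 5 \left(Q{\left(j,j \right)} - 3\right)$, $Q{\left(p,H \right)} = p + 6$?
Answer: $\frac{i \sqrt{160485704403}}{33042} \approx 12.124 i$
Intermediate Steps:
$Q{\left(p,H \right)} = 6 + p$
$E{\left(f,j \right)} = -15 - 5 j$ ($E{\left(f,j \right)} = - 5 \left(\left(6 + j\right) - 3\right) = - 5 \left(3 + j\right) = -15 - 5 j$)
$S = - \frac{440}{3}$ ($S = - \frac{8 \left(\frac{-15 - 0}{-3} - \frac{8}{-16}\right) 10}{3} = - \frac{8 \left(\left(-15 + 0\right) \left(- \frac{1}{3}\right) - - \frac{1}{2}\right) 10}{3} = - \frac{8 \left(\left(-15\right) \left(- \frac{1}{3}\right) + \frac{1}{2}\right) 10}{3} = - \frac{8 \left(5 + \frac{1}{2}\right) 10}{3} = - \frac{8 \cdot \frac{11}{2} \cdot 10}{3} = - \frac{44 \cdot 10}{3} = \left(- \frac{1}{3}\right) 440 = - \frac{440}{3} \approx -146.67$)
$\sqrt{S + \frac{14482}{-44056}} = \sqrt{- \frac{440}{3} + \frac{14482}{-44056}} = \sqrt{- \frac{440}{3} + 14482 \left(- \frac{1}{44056}\right)} = \sqrt{- \frac{440}{3} - \frac{7241}{22028}} = \sqrt{- \frac{9714043}{66084}} = \frac{i \sqrt{160485704403}}{33042}$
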